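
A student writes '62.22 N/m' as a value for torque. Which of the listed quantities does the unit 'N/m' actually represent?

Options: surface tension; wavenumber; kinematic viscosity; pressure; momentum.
surface tension

torque should have units dimensionally equivalent to kg * m^2 / s^2 (e.g. N·m).
The given unit 'N/m' reduces to kg / s^2. Of the listed options, that is the dimensionality of surface tension.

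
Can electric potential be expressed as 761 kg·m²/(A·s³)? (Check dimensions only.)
Yes

electric potential has SI base units: kg * m^2 / (A * s^3)
kg·m²/(A·s³) reduces to the same SI base units, so it is a valid unit for electric potential.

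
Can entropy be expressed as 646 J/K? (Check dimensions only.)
Yes

entropy has SI base units: kg * m^2 / (s^2 * K)
J/K reduces to the same SI base units, so it is a valid unit for entropy.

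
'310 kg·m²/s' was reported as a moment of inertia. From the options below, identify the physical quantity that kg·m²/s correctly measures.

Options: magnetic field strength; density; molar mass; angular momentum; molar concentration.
angular momentum

moment of inertia should have units dimensionally equivalent to kg * m^2 (e.g. kg·m²).
The given unit 'kg·m²/s' reduces to kg * m^2 / s. Of the listed options, that is the dimensionality of angular momentum.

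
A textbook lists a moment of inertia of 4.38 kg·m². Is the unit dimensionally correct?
Yes

moment of inertia has SI base units: kg * m^2
kg·m² reduces to the same SI base units, so it is a valid unit for moment of inertia.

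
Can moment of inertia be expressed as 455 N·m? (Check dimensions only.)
No

moment of inertia has SI base units: kg * m^2
N·m does NOT reduce to kg * m^2; a valid unit for moment of inertia would be e.g. kg·m².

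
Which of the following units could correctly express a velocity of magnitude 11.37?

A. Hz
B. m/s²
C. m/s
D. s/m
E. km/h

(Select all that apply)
C, E

velocity has SI base units: m / s

Checking each option against m / s:
  A. Hz: ✗ does not match
  B. m/s²: ✗ does not match
  C. m/s: ✓ matches
  D. s/m: ✗ does not match
  E. km/h: ✓ matches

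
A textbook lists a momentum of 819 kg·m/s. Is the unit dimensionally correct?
Yes

momentum has SI base units: kg * m / s
kg·m/s reduces to the same SI base units, so it is a valid unit for momentum.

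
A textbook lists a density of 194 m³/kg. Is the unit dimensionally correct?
No

density has SI base units: kg / m^3
m³/kg does NOT reduce to kg / m^3; a valid unit for density would be e.g. kg/m³.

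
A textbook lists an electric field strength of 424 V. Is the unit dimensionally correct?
No

electric field strength has SI base units: kg * m / (A * s^3)
V does NOT reduce to kg * m / (A * s^3); a valid unit for electric field strength would be e.g. V/m.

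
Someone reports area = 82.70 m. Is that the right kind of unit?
No

area has SI base units: m^2
m does NOT reduce to m^2; a valid unit for area would be e.g. m².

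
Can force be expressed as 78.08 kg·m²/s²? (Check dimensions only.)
No

force has SI base units: kg * m / s^2
kg·m²/s² does NOT reduce to kg * m / s^2; a valid unit for force would be e.g. N.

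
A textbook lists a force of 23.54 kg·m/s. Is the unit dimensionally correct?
No

force has SI base units: kg * m / s^2
kg·m/s does NOT reduce to kg * m / s^2; a valid unit for force would be e.g. N.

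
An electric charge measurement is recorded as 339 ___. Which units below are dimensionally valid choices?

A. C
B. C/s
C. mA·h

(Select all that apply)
A, C

electric charge has SI base units: A * s

Checking each option against A * s:
  A. C: ✓ matches
  B. C/s: ✗ does not match
  C. mA·h: ✓ matches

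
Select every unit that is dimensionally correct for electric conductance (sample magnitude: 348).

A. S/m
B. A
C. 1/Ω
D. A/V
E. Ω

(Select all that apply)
C, D

electric conductance has SI base units: A^2 * s^3 / (kg * m^2)

Checking each option against A^2 * s^3 / (kg * m^2):
  A. S/m: ✗ does not match
  B. A: ✗ does not match
  C. 1/Ω: ✓ matches
  D. A/V: ✓ matches
  E. Ω: ✗ does not match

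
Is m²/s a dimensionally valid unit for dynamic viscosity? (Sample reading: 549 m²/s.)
No

dynamic viscosity has SI base units: kg / (m * s)
m²/s does NOT reduce to kg / (m * s); a valid unit for dynamic viscosity would be e.g. Pa·s.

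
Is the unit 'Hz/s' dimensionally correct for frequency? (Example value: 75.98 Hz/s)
No

frequency has SI base units: 1 / s
Hz/s does NOT reduce to 1 / s; a valid unit for frequency would be e.g. Hz.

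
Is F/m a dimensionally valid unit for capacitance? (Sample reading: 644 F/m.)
No

capacitance has SI base units: A^2 * s^4 / (kg * m^2)
F/m does NOT reduce to A^2 * s^4 / (kg * m^2); a valid unit for capacitance would be e.g. F.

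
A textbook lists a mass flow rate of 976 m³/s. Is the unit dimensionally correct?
No

mass flow rate has SI base units: kg / s
m³/s does NOT reduce to kg / s; a valid unit for mass flow rate would be e.g. kg/s.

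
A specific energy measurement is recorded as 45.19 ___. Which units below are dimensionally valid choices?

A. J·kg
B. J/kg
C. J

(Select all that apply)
B

specific energy has SI base units: m^2 / s^2

Checking each option against m^2 / s^2:
  A. J·kg: ✗ does not match
  B. J/kg: ✓ matches
  C. J: ✗ does not match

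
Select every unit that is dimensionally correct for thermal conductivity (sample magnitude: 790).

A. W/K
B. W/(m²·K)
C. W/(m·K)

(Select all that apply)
C

thermal conductivity has SI base units: kg * m / (s^3 * K)

Checking each option against kg * m / (s^3 * K):
  A. W/K: ✗ does not match
  B. W/(m²·K): ✗ does not match
  C. W/(m·K): ✓ matches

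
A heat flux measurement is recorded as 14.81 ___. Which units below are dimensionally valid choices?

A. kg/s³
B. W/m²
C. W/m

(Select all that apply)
A, B

heat flux has SI base units: kg / s^3

Checking each option against kg / s^3:
  A. kg/s³: ✓ matches
  B. W/m²: ✓ matches
  C. W/m: ✗ does not match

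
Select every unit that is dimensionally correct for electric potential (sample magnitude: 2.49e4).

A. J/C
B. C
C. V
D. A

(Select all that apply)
A, C

electric potential has SI base units: kg * m^2 / (A * s^3)

Checking each option against kg * m^2 / (A * s^3):
  A. J/C: ✓ matches
  B. C: ✗ does not match
  C. V: ✓ matches
  D. A: ✗ does not match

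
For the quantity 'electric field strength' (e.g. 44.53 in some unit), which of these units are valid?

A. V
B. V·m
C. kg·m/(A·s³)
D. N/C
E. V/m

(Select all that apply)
C, D, E

electric field strength has SI base units: kg * m / (A * s^3)

Checking each option against kg * m / (A * s^3):
  A. V: ✗ does not match
  B. V·m: ✗ does not match
  C. kg·m/(A·s³): ✓ matches
  D. N/C: ✓ matches
  E. V/m: ✓ matches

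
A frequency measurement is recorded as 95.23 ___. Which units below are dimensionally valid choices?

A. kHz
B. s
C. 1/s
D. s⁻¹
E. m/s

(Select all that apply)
A, C, D

frequency has SI base units: 1 / s

Checking each option against 1 / s:
  A. kHz: ✓ matches
  B. s: ✗ does not match
  C. 1/s: ✓ matches
  D. s⁻¹: ✓ matches
  E. m/s: ✗ does not match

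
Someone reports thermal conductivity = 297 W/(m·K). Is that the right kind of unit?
Yes

thermal conductivity has SI base units: kg * m / (s^3 * K)
W/(m·K) reduces to the same SI base units, so it is a valid unit for thermal conductivity.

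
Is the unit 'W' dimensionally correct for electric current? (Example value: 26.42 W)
No

electric current has SI base units: A
W does NOT reduce to A; a valid unit for electric current would be e.g. A.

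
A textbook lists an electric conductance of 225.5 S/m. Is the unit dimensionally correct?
No

electric conductance has SI base units: A^2 * s^3 / (kg * m^2)
S/m does NOT reduce to A^2 * s^3 / (kg * m^2); a valid unit for electric conductance would be e.g. S.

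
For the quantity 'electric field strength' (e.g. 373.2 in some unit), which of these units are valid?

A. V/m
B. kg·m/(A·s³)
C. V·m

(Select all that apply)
A, B

electric field strength has SI base units: kg * m / (A * s^3)

Checking each option against kg * m / (A * s^3):
  A. V/m: ✓ matches
  B. kg·m/(A·s³): ✓ matches
  C. V·m: ✗ does not match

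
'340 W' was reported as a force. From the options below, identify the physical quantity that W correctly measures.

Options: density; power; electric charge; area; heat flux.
power

force should have units dimensionally equivalent to kg * m / s^2 (e.g. N).
The given unit 'W' reduces to kg * m^2 / s^3. Of the listed options, that is the dimensionality of power.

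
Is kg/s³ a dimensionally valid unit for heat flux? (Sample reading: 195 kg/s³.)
Yes

heat flux has SI base units: kg / s^3
kg/s³ reduces to the same SI base units, so it is a valid unit for heat flux.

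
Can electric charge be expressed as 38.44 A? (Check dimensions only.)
No

electric charge has SI base units: A * s
A does NOT reduce to A * s; a valid unit for electric charge would be e.g. C.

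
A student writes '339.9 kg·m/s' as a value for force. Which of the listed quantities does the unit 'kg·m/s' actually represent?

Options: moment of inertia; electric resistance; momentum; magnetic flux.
momentum

force should have units dimensionally equivalent to kg * m / s^2 (e.g. N).
The given unit 'kg·m/s' reduces to kg * m / s. Of the listed options, that is the dimensionality of momentum.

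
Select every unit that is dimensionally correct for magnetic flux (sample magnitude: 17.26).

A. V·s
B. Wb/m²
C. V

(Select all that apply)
A

magnetic flux has SI base units: kg * m^2 / (A * s^2)

Checking each option against kg * m^2 / (A * s^2):
  A. V·s: ✓ matches
  B. Wb/m²: ✗ does not match
  C. V: ✗ does not match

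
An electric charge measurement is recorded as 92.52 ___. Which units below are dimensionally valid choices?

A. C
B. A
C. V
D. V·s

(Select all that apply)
A

electric charge has SI base units: A * s

Checking each option against A * s:
  A. C: ✓ matches
  B. A: ✗ does not match
  C. V: ✗ does not match
  D. V·s: ✗ does not match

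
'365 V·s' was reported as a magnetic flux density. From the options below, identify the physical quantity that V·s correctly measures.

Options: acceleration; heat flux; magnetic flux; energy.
magnetic flux

magnetic flux density should have units dimensionally equivalent to kg / (A * s^2) (e.g. T).
The given unit 'V·s' reduces to kg * m^2 / (A * s^2). Of the listed options, that is the dimensionality of magnetic flux.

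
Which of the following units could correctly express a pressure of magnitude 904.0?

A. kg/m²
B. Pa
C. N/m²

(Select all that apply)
B, C

pressure has SI base units: kg / (m * s^2)

Checking each option against kg / (m * s^2):
  A. kg/m²: ✗ does not match
  B. Pa: ✓ matches
  C. N/m²: ✓ matches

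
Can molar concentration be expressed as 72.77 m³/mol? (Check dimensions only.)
No

molar concentration has SI base units: mol / m^3
m³/mol does NOT reduce to mol / m^3; a valid unit for molar concentration would be e.g. mol/m³.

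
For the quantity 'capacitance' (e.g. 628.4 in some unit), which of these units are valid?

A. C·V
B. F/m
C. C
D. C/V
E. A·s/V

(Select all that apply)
D, E

capacitance has SI base units: A^2 * s^4 / (kg * m^2)

Checking each option against A^2 * s^4 / (kg * m^2):
  A. C·V: ✗ does not match
  B. F/m: ✗ does not match
  C. C: ✗ does not match
  D. C/V: ✓ matches
  E. A·s/V: ✓ matches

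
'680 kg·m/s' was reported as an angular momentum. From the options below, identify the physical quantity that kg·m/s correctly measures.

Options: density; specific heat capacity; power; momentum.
momentum

angular momentum should have units dimensionally equivalent to kg * m^2 / s (e.g. kg·m²/s).
The given unit 'kg·m/s' reduces to kg * m / s. Of the listed options, that is the dimensionality of momentum.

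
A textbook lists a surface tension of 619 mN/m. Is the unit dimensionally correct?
Yes

surface tension has SI base units: kg / s^2
mN/m reduces to the same SI base units, so it is a valid unit for surface tension.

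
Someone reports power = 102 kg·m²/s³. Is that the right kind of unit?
Yes

power has SI base units: kg * m^2 / s^3
kg·m²/s³ reduces to the same SI base units, so it is a valid unit for power.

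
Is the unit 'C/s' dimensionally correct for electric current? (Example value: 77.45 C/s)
Yes

electric current has SI base units: A
C/s reduces to the same SI base units, so it is a valid unit for electric current.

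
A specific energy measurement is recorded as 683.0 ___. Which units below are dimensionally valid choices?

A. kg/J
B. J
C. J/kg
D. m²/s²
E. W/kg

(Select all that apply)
C, D

specific energy has SI base units: m^2 / s^2

Checking each option against m^2 / s^2:
  A. kg/J: ✗ does not match
  B. J: ✗ does not match
  C. J/kg: ✓ matches
  D. m²/s²: ✓ matches
  E. W/kg: ✗ does not match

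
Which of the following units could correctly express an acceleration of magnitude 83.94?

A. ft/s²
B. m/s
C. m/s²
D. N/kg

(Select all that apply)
A, C, D

acceleration has SI base units: m / s^2

Checking each option against m / s^2:
  A. ft/s²: ✓ matches
  B. m/s: ✗ does not match
  C. m/s²: ✓ matches
  D. N/kg: ✓ matches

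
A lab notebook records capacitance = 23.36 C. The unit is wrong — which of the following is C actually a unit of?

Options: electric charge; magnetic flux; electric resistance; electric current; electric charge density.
electric charge

capacitance should have units dimensionally equivalent to A^2 * s^4 / (kg * m^2) (e.g. F).
The given unit 'C' reduces to A * s. Of the listed options, that is the dimensionality of electric charge.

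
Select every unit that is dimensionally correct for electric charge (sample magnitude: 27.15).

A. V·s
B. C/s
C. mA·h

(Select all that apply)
C

electric charge has SI base units: A * s

Checking each option against A * s:
  A. V·s: ✗ does not match
  B. C/s: ✗ does not match
  C. mA·h: ✓ matches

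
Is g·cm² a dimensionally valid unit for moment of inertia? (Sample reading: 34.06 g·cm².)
Yes

moment of inertia has SI base units: kg * m^2
g·cm² reduces to the same SI base units, so it is a valid unit for moment of inertia.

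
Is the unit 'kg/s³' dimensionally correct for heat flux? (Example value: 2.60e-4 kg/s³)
Yes

heat flux has SI base units: kg / s^3
kg/s³ reduces to the same SI base units, so it is a valid unit for heat flux.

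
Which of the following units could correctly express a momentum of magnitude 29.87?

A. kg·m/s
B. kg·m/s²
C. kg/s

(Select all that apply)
A

momentum has SI base units: kg * m / s

Checking each option against kg * m / s:
  A. kg·m/s: ✓ matches
  B. kg·m/s²: ✗ does not match
  C. kg/s: ✗ does not match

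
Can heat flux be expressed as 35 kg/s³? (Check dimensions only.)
Yes

heat flux has SI base units: kg / s^3
kg/s³ reduces to the same SI base units, so it is a valid unit for heat flux.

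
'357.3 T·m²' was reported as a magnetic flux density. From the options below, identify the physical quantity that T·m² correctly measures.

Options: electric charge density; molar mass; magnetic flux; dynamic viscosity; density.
magnetic flux

magnetic flux density should have units dimensionally equivalent to kg / (A * s^2) (e.g. T).
The given unit 'T·m²' reduces to kg * m^2 / (A * s^2). Of the listed options, that is the dimensionality of magnetic flux.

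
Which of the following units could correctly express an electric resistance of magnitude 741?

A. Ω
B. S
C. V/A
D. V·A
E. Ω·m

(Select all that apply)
A, C

electric resistance has SI base units: kg * m^2 / (A^2 * s^3)

Checking each option against kg * m^2 / (A^2 * s^3):
  A. Ω: ✓ matches
  B. S: ✗ does not match
  C. V/A: ✓ matches
  D. V·A: ✗ does not match
  E. Ω·m: ✗ does not match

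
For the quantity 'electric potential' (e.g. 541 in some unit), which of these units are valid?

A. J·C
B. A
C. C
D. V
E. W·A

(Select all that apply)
D

electric potential has SI base units: kg * m^2 / (A * s^3)

Checking each option against kg * m^2 / (A * s^3):
  A. J·C: ✗ does not match
  B. A: ✗ does not match
  C. C: ✗ does not match
  D. V: ✓ matches
  E. W·A: ✗ does not match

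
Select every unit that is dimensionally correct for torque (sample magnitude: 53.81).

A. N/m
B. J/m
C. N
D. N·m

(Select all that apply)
D

torque has SI base units: kg * m^2 / s^2

Checking each option against kg * m^2 / s^2:
  A. N/m: ✗ does not match
  B. J/m: ✗ does not match
  C. N: ✗ does not match
  D. N·m: ✓ matches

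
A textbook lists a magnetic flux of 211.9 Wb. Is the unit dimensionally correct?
Yes

magnetic flux has SI base units: kg * m^2 / (A * s^2)
Wb reduces to the same SI base units, so it is a valid unit for magnetic flux.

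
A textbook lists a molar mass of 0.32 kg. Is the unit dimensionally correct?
No

molar mass has SI base units: kg / mol
kg does NOT reduce to kg / mol; a valid unit for molar mass would be e.g. kg/mol.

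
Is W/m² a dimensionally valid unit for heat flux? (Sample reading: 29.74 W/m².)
Yes

heat flux has SI base units: kg / s^3
W/m² reduces to the same SI base units, so it is a valid unit for heat flux.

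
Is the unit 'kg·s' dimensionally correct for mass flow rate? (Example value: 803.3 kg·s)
No

mass flow rate has SI base units: kg / s
kg·s does NOT reduce to kg / s; a valid unit for mass flow rate would be e.g. kg/s.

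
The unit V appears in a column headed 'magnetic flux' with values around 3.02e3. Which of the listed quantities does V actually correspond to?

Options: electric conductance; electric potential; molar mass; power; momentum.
electric potential

magnetic flux should have units dimensionally equivalent to kg * m^2 / (A * s^2) (e.g. Wb).
The given unit 'V' reduces to kg * m^2 / (A * s^3). Of the listed options, that is the dimensionality of electric potential.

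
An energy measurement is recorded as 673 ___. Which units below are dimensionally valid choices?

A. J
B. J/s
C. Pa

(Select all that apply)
A

energy has SI base units: kg * m^2 / s^2

Checking each option against kg * m^2 / s^2:
  A. J: ✓ matches
  B. J/s: ✗ does not match
  C. Pa: ✗ does not match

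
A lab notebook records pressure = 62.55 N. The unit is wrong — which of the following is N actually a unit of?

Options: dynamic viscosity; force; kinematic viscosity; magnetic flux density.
force

pressure should have units dimensionally equivalent to kg / (m * s^2) (e.g. Pa).
The given unit 'N' reduces to kg * m / s^2. Of the listed options, that is the dimensionality of force.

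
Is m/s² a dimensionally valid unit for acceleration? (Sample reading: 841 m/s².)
Yes

acceleration has SI base units: m / s^2
m/s² reduces to the same SI base units, so it is a valid unit for acceleration.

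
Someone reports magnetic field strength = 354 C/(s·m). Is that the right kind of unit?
Yes

magnetic field strength has SI base units: A / m
C/(s·m) reduces to the same SI base units, so it is a valid unit for magnetic field strength.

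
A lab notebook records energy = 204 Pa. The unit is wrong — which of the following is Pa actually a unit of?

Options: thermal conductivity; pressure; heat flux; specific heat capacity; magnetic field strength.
pressure

energy should have units dimensionally equivalent to kg * m^2 / s^2 (e.g. J).
The given unit 'Pa' reduces to kg / (m * s^2). Of the listed options, that is the dimensionality of pressure.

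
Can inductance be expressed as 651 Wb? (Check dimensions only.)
No

inductance has SI base units: kg * m^2 / (A^2 * s^2)
Wb does NOT reduce to kg * m^2 / (A^2 * s^2); a valid unit for inductance would be e.g. H.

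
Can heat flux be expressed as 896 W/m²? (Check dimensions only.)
Yes

heat flux has SI base units: kg / s^3
W/m² reduces to the same SI base units, so it is a valid unit for heat flux.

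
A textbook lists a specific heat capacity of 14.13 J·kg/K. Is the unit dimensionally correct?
No

specific heat capacity has SI base units: m^2 / (s^2 * K)
J·kg/K does NOT reduce to m^2 / (s^2 * K); a valid unit for specific heat capacity would be e.g. J/(kg·K).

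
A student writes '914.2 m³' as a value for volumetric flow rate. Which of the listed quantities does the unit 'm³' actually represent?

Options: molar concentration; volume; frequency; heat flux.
volume

volumetric flow rate should have units dimensionally equivalent to m^3 / s (e.g. m³/s).
The given unit 'm³' reduces to m^3. Of the listed options, that is the dimensionality of volume.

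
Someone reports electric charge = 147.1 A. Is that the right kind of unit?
No

electric charge has SI base units: A * s
A does NOT reduce to A * s; a valid unit for electric charge would be e.g. C.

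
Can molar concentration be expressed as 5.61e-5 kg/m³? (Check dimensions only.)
No

molar concentration has SI base units: mol / m^3
kg/m³ does NOT reduce to mol / m^3; a valid unit for molar concentration would be e.g. mol/m³.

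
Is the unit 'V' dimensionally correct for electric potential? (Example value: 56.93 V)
Yes

electric potential has SI base units: kg * m^2 / (A * s^3)
V reduces to the same SI base units, so it is a valid unit for electric potential.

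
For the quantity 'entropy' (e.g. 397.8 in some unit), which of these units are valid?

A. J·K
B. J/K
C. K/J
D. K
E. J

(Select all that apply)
B

entropy has SI base units: kg * m^2 / (s^2 * K)

Checking each option against kg * m^2 / (s^2 * K):
  A. J·K: ✗ does not match
  B. J/K: ✓ matches
  C. K/J: ✗ does not match
  D. K: ✗ does not match
  E. J: ✗ does not match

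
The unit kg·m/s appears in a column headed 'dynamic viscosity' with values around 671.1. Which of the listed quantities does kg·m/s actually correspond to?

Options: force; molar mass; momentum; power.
momentum

dynamic viscosity should have units dimensionally equivalent to kg / (m * s) (e.g. Pa·s).
The given unit 'kg·m/s' reduces to kg * m / s. Of the listed options, that is the dimensionality of momentum.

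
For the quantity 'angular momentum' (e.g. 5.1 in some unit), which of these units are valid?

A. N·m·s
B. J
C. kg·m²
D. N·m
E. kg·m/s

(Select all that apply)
A

angular momentum has SI base units: kg * m^2 / s

Checking each option against kg * m^2 / s:
  A. N·m·s: ✓ matches
  B. J: ✗ does not match
  C. kg·m²: ✗ does not match
  D. N·m: ✗ does not match
  E. kg·m/s: ✗ does not match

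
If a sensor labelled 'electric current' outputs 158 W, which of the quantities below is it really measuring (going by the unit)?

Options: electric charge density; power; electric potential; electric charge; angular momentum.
power

electric current should have units dimensionally equivalent to A (e.g. A).
The given unit 'W' reduces to kg * m^2 / s^3. Of the listed options, that is the dimensionality of power.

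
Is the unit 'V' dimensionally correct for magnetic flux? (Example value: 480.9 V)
No

magnetic flux has SI base units: kg * m^2 / (A * s^2)
V does NOT reduce to kg * m^2 / (A * s^2); a valid unit for magnetic flux would be e.g. Wb.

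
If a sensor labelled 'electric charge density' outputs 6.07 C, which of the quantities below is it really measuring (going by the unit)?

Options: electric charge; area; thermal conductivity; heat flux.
electric charge

electric charge density should have units dimensionally equivalent to A * s / m^3 (e.g. C/m³).
The given unit 'C' reduces to A * s. Of the listed options, that is the dimensionality of electric charge.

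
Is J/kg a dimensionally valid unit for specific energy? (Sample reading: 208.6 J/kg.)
Yes

specific energy has SI base units: m^2 / s^2
J/kg reduces to the same SI base units, so it is a valid unit for specific energy.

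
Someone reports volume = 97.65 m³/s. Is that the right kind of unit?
No

volume has SI base units: m^3
m³/s does NOT reduce to m^3; a valid unit for volume would be e.g. m³.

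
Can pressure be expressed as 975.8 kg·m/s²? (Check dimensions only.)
No

pressure has SI base units: kg / (m * s^2)
kg·m/s² does NOT reduce to kg / (m * s^2); a valid unit for pressure would be e.g. Pa.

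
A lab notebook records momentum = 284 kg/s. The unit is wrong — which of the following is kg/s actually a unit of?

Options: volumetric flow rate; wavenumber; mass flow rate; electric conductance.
mass flow rate

momentum should have units dimensionally equivalent to kg * m / s (e.g. kg·m/s).
The given unit 'kg/s' reduces to kg / s. Of the listed options, that is the dimensionality of mass flow rate.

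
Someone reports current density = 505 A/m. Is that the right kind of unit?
No

current density has SI base units: A / m^2
A/m does NOT reduce to A / m^2; a valid unit for current density would be e.g. A/m².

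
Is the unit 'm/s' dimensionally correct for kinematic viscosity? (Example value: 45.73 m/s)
No

kinematic viscosity has SI base units: m^2 / s
m/s does NOT reduce to m^2 / s; a valid unit for kinematic viscosity would be e.g. m²/s.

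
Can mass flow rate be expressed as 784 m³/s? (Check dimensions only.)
No

mass flow rate has SI base units: kg / s
m³/s does NOT reduce to kg / s; a valid unit for mass flow rate would be e.g. kg/s.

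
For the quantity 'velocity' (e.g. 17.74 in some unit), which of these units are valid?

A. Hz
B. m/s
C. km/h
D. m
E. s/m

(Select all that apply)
B, C

velocity has SI base units: m / s

Checking each option against m / s:
  A. Hz: ✗ does not match
  B. m/s: ✓ matches
  C. km/h: ✓ matches
  D. m: ✗ does not match
  E. s/m: ✗ does not match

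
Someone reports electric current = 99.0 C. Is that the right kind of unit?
No

electric current has SI base units: A
C does NOT reduce to A; a valid unit for electric current would be e.g. A.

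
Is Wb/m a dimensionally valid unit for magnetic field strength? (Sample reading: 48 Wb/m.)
No

magnetic field strength has SI base units: A / m
Wb/m does NOT reduce to A / m; a valid unit for magnetic field strength would be e.g. A/m.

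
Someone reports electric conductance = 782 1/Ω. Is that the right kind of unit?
Yes

electric conductance has SI base units: A^2 * s^3 / (kg * m^2)
1/Ω reduces to the same SI base units, so it is a valid unit for electric conductance.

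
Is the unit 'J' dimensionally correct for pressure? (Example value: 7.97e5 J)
No

pressure has SI base units: kg / (m * s^2)
J does NOT reduce to kg / (m * s^2); a valid unit for pressure would be e.g. Pa.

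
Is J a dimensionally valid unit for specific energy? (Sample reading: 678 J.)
No

specific energy has SI base units: m^2 / s^2
J does NOT reduce to m^2 / s^2; a valid unit for specific energy would be e.g. J/kg.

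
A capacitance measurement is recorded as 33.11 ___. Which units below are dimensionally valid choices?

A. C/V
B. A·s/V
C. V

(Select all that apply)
A, B

capacitance has SI base units: A^2 * s^4 / (kg * m^2)

Checking each option against A^2 * s^4 / (kg * m^2):
  A. C/V: ✓ matches
  B. A·s/V: ✓ matches
  C. V: ✗ does not match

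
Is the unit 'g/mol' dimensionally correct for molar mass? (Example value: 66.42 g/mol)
Yes

molar mass has SI base units: kg / mol
g/mol reduces to the same SI base units, so it is a valid unit for molar mass.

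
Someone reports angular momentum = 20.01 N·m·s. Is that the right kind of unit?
Yes

angular momentum has SI base units: kg * m^2 / s
N·m·s reduces to the same SI base units, so it is a valid unit for angular momentum.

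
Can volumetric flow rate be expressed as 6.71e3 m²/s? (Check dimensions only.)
No

volumetric flow rate has SI base units: m^3 / s
m²/s does NOT reduce to m^3 / s; a valid unit for volumetric flow rate would be e.g. m³/s.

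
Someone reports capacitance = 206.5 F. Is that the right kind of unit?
Yes

capacitance has SI base units: A^2 * s^4 / (kg * m^2)
F reduces to the same SI base units, so it is a valid unit for capacitance.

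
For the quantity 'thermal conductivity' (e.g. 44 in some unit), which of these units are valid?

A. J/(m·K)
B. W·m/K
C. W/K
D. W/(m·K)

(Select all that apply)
D

thermal conductivity has SI base units: kg * m / (s^3 * K)

Checking each option against kg * m / (s^3 * K):
  A. J/(m·K): ✗ does not match
  B. W·m/K: ✗ does not match
  C. W/K: ✗ does not match
  D. W/(m·K): ✓ matches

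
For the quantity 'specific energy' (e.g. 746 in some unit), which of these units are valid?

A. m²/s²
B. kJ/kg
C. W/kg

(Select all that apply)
A, B

specific energy has SI base units: m^2 / s^2

Checking each option against m^2 / s^2:
  A. m²/s²: ✓ matches
  B. kJ/kg: ✓ matches
  C. W/kg: ✗ does not match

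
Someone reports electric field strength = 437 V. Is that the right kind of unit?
No

electric field strength has SI base units: kg * m / (A * s^3)
V does NOT reduce to kg * m / (A * s^3); a valid unit for electric field strength would be e.g. V/m.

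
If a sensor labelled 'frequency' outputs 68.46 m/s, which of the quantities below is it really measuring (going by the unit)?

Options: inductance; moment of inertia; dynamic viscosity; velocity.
velocity

frequency should have units dimensionally equivalent to 1 / s (e.g. Hz).
The given unit 'm/s' reduces to m / s. Of the listed options, that is the dimensionality of velocity.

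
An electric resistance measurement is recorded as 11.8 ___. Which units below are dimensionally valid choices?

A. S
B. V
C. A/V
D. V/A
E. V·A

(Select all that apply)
D

electric resistance has SI base units: kg * m^2 / (A^2 * s^3)

Checking each option against kg * m^2 / (A^2 * s^3):
  A. S: ✗ does not match
  B. V: ✗ does not match
  C. A/V: ✗ does not match
  D. V/A: ✓ matches
  E. V·A: ✗ does not match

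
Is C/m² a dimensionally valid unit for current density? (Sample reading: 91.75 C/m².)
No

current density has SI base units: A / m^2
C/m² does NOT reduce to A / m^2; a valid unit for current density would be e.g. A/m².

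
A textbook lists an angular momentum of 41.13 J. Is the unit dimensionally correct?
No

angular momentum has SI base units: kg * m^2 / s
J does NOT reduce to kg * m^2 / s; a valid unit for angular momentum would be e.g. kg·m²/s.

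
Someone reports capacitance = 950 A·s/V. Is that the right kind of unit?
Yes

capacitance has SI base units: A^2 * s^4 / (kg * m^2)
A·s/V reduces to the same SI base units, so it is a valid unit for capacitance.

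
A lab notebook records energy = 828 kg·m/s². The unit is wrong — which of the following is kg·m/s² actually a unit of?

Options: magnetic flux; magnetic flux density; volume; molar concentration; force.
force

energy should have units dimensionally equivalent to kg * m^2 / s^2 (e.g. J).
The given unit 'kg·m/s²' reduces to kg * m / s^2. Of the listed options, that is the dimensionality of force.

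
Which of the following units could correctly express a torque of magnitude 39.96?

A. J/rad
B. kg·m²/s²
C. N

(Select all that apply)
A, B

torque has SI base units: kg * m^2 / s^2

Checking each option against kg * m^2 / s^2:
  A. J/rad: ✓ matches
  B. kg·m²/s²: ✓ matches
  C. N: ✗ does not match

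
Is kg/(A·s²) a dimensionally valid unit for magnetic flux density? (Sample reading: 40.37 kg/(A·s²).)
Yes

magnetic flux density has SI base units: kg / (A * s^2)
kg/(A·s²) reduces to the same SI base units, so it is a valid unit for magnetic flux density.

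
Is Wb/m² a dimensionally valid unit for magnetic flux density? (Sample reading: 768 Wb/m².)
Yes

magnetic flux density has SI base units: kg / (A * s^2)
Wb/m² reduces to the same SI base units, so it is a valid unit for magnetic flux density.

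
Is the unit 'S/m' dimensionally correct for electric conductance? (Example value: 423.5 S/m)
No

electric conductance has SI base units: A^2 * s^3 / (kg * m^2)
S/m does NOT reduce to A^2 * s^3 / (kg * m^2); a valid unit for electric conductance would be e.g. S.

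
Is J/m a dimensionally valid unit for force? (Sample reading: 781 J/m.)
Yes

force has SI base units: kg * m / s^2
J/m reduces to the same SI base units, so it is a valid unit for force.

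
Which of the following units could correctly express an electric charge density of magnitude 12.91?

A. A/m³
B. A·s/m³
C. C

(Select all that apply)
B

electric charge density has SI base units: A * s / m^3

Checking each option against A * s / m^3:
  A. A/m³: ✗ does not match
  B. A·s/m³: ✓ matches
  C. C: ✗ does not match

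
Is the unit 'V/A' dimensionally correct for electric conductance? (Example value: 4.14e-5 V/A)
No

electric conductance has SI base units: A^2 * s^3 / (kg * m^2)
V/A does NOT reduce to A^2 * s^3 / (kg * m^2); a valid unit for electric conductance would be e.g. S.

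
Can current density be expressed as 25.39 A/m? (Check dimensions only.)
No

current density has SI base units: A / m^2
A/m does NOT reduce to A / m^2; a valid unit for current density would be e.g. A/m².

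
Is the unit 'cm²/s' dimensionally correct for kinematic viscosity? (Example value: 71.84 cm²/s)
Yes

kinematic viscosity has SI base units: m^2 / s
cm²/s reduces to the same SI base units, so it is a valid unit for kinematic viscosity.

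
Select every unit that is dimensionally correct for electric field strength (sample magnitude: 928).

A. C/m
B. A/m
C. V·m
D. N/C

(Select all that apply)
D

electric field strength has SI base units: kg * m / (A * s^3)

Checking each option against kg * m / (A * s^3):
  A. C/m: ✗ does not match
  B. A/m: ✗ does not match
  C. V·m: ✗ does not match
  D. N/C: ✓ matches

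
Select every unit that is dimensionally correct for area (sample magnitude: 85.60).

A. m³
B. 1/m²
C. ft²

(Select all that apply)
C

area has SI base units: m^2

Checking each option against m^2:
  A. m³: ✗ does not match
  B. 1/m²: ✗ does not match
  C. ft²: ✓ matches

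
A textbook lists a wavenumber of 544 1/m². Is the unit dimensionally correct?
No

wavenumber has SI base units: 1 / m
1/m² does NOT reduce to 1 / m; a valid unit for wavenumber would be e.g. 1/m.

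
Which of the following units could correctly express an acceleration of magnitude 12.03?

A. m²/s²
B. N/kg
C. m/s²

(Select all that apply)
B, C

acceleration has SI base units: m / s^2

Checking each option against m / s^2:
  A. m²/s²: ✗ does not match
  B. N/kg: ✓ matches
  C. m/s²: ✓ matches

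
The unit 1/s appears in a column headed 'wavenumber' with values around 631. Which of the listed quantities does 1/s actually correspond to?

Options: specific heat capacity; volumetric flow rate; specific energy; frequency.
frequency

wavenumber should have units dimensionally equivalent to 1 / m (e.g. 1/m).
The given unit '1/s' reduces to 1 / s. Of the listed options, that is the dimensionality of frequency.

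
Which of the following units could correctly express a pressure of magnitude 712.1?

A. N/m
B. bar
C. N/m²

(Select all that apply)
B, C

pressure has SI base units: kg / (m * s^2)

Checking each option against kg / (m * s^2):
  A. N/m: ✗ does not match
  B. bar: ✓ matches
  C. N/m²: ✓ matches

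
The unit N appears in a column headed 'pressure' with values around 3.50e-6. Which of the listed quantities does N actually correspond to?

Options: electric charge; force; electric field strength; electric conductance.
force

pressure should have units dimensionally equivalent to kg / (m * s^2) (e.g. Pa).
The given unit 'N' reduces to kg * m / s^2. Of the listed options, that is the dimensionality of force.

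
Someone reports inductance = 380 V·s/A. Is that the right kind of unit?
Yes

inductance has SI base units: kg * m^2 / (A^2 * s^2)
V·s/A reduces to the same SI base units, so it is a valid unit for inductance.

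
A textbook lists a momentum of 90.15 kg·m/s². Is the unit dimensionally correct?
No

momentum has SI base units: kg * m / s
kg·m/s² does NOT reduce to kg * m / s; a valid unit for momentum would be e.g. kg·m/s.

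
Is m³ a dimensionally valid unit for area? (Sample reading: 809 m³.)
No

area has SI base units: m^2
m³ does NOT reduce to m^2; a valid unit for area would be e.g. m².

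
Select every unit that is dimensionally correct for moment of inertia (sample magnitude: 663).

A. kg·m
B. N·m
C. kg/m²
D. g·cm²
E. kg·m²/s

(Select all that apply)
D

moment of inertia has SI base units: kg * m^2

Checking each option against kg * m^2:
  A. kg·m: ✗ does not match
  B. N·m: ✗ does not match
  C. kg/m²: ✗ does not match
  D. g·cm²: ✓ matches
  E. kg·m²/s: ✗ does not match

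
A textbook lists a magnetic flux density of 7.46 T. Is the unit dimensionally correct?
Yes

magnetic flux density has SI base units: kg / (A * s^2)
T reduces to the same SI base units, so it is a valid unit for magnetic flux density.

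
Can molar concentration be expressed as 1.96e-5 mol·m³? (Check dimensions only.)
No

molar concentration has SI base units: mol / m^3
mol·m³ does NOT reduce to mol / m^3; a valid unit for molar concentration would be e.g. mol/m³.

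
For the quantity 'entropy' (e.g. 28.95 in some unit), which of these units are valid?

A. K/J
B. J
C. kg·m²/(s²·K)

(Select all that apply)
C

entropy has SI base units: kg * m^2 / (s^2 * K)

Checking each option against kg * m^2 / (s^2 * K):
  A. K/J: ✗ does not match
  B. J: ✗ does not match
  C. kg·m²/(s²·K): ✓ matches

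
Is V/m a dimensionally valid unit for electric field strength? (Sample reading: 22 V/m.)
Yes

electric field strength has SI base units: kg * m / (A * s^3)
V/m reduces to the same SI base units, so it is a valid unit for electric field strength.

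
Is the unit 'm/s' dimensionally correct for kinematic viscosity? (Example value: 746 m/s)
No

kinematic viscosity has SI base units: m^2 / s
m/s does NOT reduce to m^2 / s; a valid unit for kinematic viscosity would be e.g. m²/s.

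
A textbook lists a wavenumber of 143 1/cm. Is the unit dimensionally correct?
Yes

wavenumber has SI base units: 1 / m
1/cm reduces to the same SI base units, so it is a valid unit for wavenumber.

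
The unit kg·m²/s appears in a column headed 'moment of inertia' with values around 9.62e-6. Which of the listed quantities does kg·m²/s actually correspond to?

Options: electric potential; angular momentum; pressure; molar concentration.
angular momentum

moment of inertia should have units dimensionally equivalent to kg * m^2 (e.g. kg·m²).
The given unit 'kg·m²/s' reduces to kg * m^2 / s. Of the listed options, that is the dimensionality of angular momentum.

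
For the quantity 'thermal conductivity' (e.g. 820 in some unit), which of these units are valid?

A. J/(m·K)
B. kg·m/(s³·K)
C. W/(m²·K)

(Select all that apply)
B

thermal conductivity has SI base units: kg * m / (s^3 * K)

Checking each option against kg * m / (s^3 * K):
  A. J/(m·K): ✗ does not match
  B. kg·m/(s³·K): ✓ matches
  C. W/(m²·K): ✗ does not match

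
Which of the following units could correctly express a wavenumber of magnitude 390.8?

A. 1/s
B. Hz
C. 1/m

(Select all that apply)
C

wavenumber has SI base units: 1 / m

Checking each option against 1 / m:
  A. 1/s: ✗ does not match
  B. Hz: ✗ does not match
  C. 1/m: ✓ matches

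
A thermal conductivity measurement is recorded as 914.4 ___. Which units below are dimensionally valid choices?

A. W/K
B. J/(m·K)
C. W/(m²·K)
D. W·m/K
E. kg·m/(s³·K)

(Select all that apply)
E

thermal conductivity has SI base units: kg * m / (s^3 * K)

Checking each option against kg * m / (s^3 * K):
  A. W/K: ✗ does not match
  B. J/(m·K): ✗ does not match
  C. W/(m²·K): ✗ does not match
  D. W·m/K: ✗ does not match
  E. kg·m/(s³·K): ✓ matches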